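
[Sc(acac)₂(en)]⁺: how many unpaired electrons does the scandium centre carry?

Each acetylacetonate is −1; ethylenediamine is neutral; balancing the +1 overall charge requires Sc(III).
Sc sits in group 3, so the d-electron count is 3 − 3 = 0.
Counting donor atoms: 2×acetylacetonate (bidentate) → 4 donors; 1×ethylenediamine (bidentate) → 2 donors. Coordination number = 6.
In an octahedral field the d⁰ configuration is t₂g⁰e_g⁰, giving 0 unpaired electrons.

0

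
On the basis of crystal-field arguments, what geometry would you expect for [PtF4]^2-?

Each fluoride is −1; balancing the −2 overall charge requires Pt(II).
Platinum is a group-10 element; Pt(II) is therefore d⁸.
Coordination number: 4.
A 5d d⁸ ion has a large crystal-field splitting; square planar leaves the high-energy d_{x²−y²} orbital empty and maximises CFSE.

square planar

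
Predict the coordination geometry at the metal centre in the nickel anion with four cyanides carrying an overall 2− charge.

Summing ligand charges against the −2 overall charge gives an oxidation state of +2 for nickel.
Ni sits in group 10, so the d-electron count is 10 − 2 = 8.
With 4 monodentate ligands the coordination number is 4.
Cyanide is a strong-field ligand (high in the spectrochemical series).
A 3d d⁸ ion with strong-field ligands gains enough CFSE to favour square planar over tetrahedral.

square planar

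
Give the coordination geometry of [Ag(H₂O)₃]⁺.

trigonal planar

Ligand charges: water is neutral. With an overall charge of +1 the silver centre must be in the +1 oxidation state.
Silver is a group-11 element; Ag(I) is therefore d¹⁰.
With 3 monodentate ligands the coordination number is 3.
Three ligands around a d¹⁰ centre minimise repulsion in a trigonal-planar arrangement.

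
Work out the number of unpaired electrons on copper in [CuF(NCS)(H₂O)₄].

1 unpaired electron

Ligand charges: each fluoride is −1; each isothiocyanate is −1; water is neutral. With an overall charge of 0 the copper centre must be in the +2 oxidation state.
Cu sits in group 11, so the d-electron count is 11 − 2 = 9.
In an octahedral field the d⁹ configuration is t₂g⁶e_g³ (only one arrangement possible), giving 1 unpaired electron.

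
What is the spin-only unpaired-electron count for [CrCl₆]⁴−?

4

Each chloride is −1; balancing the −4 overall charge requires Cr(II).
Cr sits in group 6, so the d-electron count is 6 − 2 = 4.
The spin state decides the count: Chloride is a weak-field ligand for a first-row metal, so the complex is high-spin.
An octahedral high-spin d⁴ ion is t₂g³e_g¹, giving 4 unpaired electrons.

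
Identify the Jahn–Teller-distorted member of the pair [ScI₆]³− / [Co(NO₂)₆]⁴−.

[Co(NO₂)₆]⁴−

[ScI₆]³−: Ligand charges: each iodide is −1. With an overall charge of −3 the scandium centre must be in the +3 oxidation state. Group 3 minus oxidation state 3 gives a d⁰ configuration. The d⁰ configuration leaves the e_g set evenly filled (or empty) — no strong Jahn–Teller driving force.
[Co(NO₂)₆]⁴−: Each nitro (N-bound nitrite) is −1; balancing the −4 overall charge requires Co(II). Group 9 minus oxidation state 2 gives a d⁷ configuration. Nitro (N-bound nitrite) is a strong-field ligand (high in the spectrochemical series) for a first-row metal, so the complex is low-spin. The t₂g⁶e_g¹ (low-spin) configuration has an unevenly filled e_g set; the Jahn–Teller theorem predicts a tetragonal distortion (typically axial elongation) to lift the degeneracy.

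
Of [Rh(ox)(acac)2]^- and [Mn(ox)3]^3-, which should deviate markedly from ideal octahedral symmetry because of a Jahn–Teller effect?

[Rh(ox)(acac)2]^-: Summing ligand charges against the −1 overall charge gives an oxidation state of +3 for rhodium. Rh sits in group 9, so the d-electron count is 9 − 3 = 6. A 4d ion has a large Δₒ and is invariably low-spin. The d⁶ configuration leaves the e_g set evenly filled (or empty) — no strong Jahn–Teller driving force.
[Mn(ox)3]^3-: Summing ligand charges against the −3 overall charge gives an oxidation state of +3 for manganese. Group 7 minus oxidation state 3 gives a d⁴ configuration. Oxalate is a weak-field ligand for a first-row metal, so the complex is high-spin. The t₂g³e_g¹ (high-spin) configuration has an unevenly filled e_g set; the Jahn–Teller theorem predicts a tetragonal distortion (typically axial elongation) to lift the degeneracy.

[Mn(ox)3]^3-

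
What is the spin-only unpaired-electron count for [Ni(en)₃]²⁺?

Summing ligand charges against the +2 overall charge gives an oxidation state of +2 for nickel.
Group 10 minus oxidation state 2 gives a d⁸ configuration.
Counting donor atoms: 3×ethylenediamine (bidentate) → 6 donors. Coordination number = 6.
In an octahedral field the d⁸ configuration is t₂g⁶e_g² (only one arrangement possible), giving 2 unpaired electrons.

2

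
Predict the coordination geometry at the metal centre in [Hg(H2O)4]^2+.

Water is neutral; balancing the +2 overall charge requires Hg(II).
Group 12 minus oxidation state 2 gives a d¹⁰ configuration.
With 4 monodentate ligands the coordination number is 4.
A d¹⁰ ion has no crystal-field stabilisation preference between square planar and tetrahedral, so four ligands adopt the sterically favoured tetrahedral geometry.

tetrahedral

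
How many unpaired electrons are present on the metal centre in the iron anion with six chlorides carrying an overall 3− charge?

Each chloride is −1; balancing the −3 overall charge requires Fe(III).
Iron is a group-8 element; Fe(III) is therefore d⁵.
The spin state decides the count: Chloride is a weak-field ligand for a first-row metal, so the complex is high-spin.
An octahedral high-spin d⁵ ion is t₂g³e_g², giving 5 unpaired electrons.

5 unpaired electrons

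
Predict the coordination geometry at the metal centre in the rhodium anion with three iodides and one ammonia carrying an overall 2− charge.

Each iodide is −1; ammonia is neutral; balancing the −2 overall charge requires Rh(I).
Group 9 minus oxidation state 1 gives a d⁸ configuration.
Coordination number: 4.
A 4d d⁸ ion has a large crystal-field splitting; square planar leaves the high-energy d_{x²−y²} orbital empty and maximises CFSE.

square planar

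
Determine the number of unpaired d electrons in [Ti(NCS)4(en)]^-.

1

Summing ligand charges against the −1 overall charge gives an oxidation state of +3 for titanium.
Group 4 minus oxidation state 3 gives a d¹ configuration.
Counting donor atoms: 4×isothiocyanate (monodentate) → 4 donors; 1×ethylenediamine (bidentate) → 2 donors. Coordination number = 6.
In an octahedral field the d¹ configuration is t₂g¹e_g⁰ (only one arrangement possible), giving 1 unpaired electron.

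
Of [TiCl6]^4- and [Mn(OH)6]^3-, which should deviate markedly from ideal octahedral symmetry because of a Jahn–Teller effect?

[TiCl6]^4-: Ligand charges: each chloride is −1. With an overall charge of −4 the titanium centre must be in the +2 oxidation state. Titanium is a group-4 element; Ti(II) is therefore d². The d² configuration leaves the e_g set evenly filled (or empty) — no strong Jahn–Teller driving force.
[Mn(OH)6]^3-: Each hydroxide is −1; balancing the −3 overall charge requires Mn(III). Manganese is a group-7 element; Mn(III) is therefore d⁴. Hydroxide is a weak-field ligand for a first-row metal, so the complex is high-spin. The t₂g³e_g¹ (high-spin) configuration has an unevenly filled e_g set; the Jahn–Teller theorem predicts a tetragonal distortion (typically axial elongation) to lift the degeneracy.

[Mn(OH)6]^3-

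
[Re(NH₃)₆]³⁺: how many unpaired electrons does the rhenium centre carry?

Ammonia is neutral; balancing the +3 overall charge requires Re(III).
Re sits in group 7, so the d-electron count is 7 − 3 = 4.
The spin state decides the count: a 5d ion has a large Δₒ and is invariably low-spin.
An octahedral low-spin d⁴ ion is t₂g⁴e_g⁰, giving 2 unpaired electrons.

2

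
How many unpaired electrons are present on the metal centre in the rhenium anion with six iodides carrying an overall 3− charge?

Summing ligand charges against the −3 overall charge gives an oxidation state of +3 for rhenium.
Re sits in group 7, so the d-electron count is 7 − 3 = 4.
The spin state decides the count: a 5d ion has a large Δₒ and is invariably low-spin.
An octahedral low-spin d⁴ ion is t₂g⁴e_g⁰, giving 2 unpaired electrons.

2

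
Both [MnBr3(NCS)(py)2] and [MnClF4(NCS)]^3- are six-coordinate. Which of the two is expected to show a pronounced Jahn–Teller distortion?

[MnBr3(NCS)(py)2]: Ligand charges: each bromide is −1; each isothiocyanate is −1; pyridine is neutral. With an overall charge of 0 the manganese centre must be in the +4 oxidation state. Group 7 minus oxidation state 4 gives a d³ configuration. The d³ configuration leaves the e_g set evenly filled (or empty) — no strong Jahn–Teller driving force.
[MnClF4(NCS)]^3-: Summing ligand charges against the −3 overall charge gives an oxidation state of +3 for manganese. Manganese is a group-7 element; Mn(III) is therefore d⁴. Chloride, fluoride, and isothiocyanate are weak-field ligands for a first-row metal, so the complex is high-spin. The t₂g³e_g¹ (high-spin) configuration has an unevenly filled e_g set; the Jahn–Teller theorem predicts a tetragonal distortion (typically axial elongation) to lift the degeneracy.

[MnClF4(NCS)]^3-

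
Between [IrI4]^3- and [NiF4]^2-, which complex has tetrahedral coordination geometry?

[NiF4]^2-

For [IrI4]^3-: Ligand charges: each iodide is −1. With an overall charge of −3 the iridium centre must be in the +1 oxidation state. Group 9 minus oxidation state 1 gives a d⁸ configuration. A 5d d⁸ ion has a large crystal-field splitting; square planar leaves the high-energy d_{x²−y²} orbital empty and maximises CFSE. → square planar.
For [NiF4]^2-: Each fluoride is −1; balancing the −2 overall charge requires Ni(II). Nickel is a group-10 element; Ni(II) is therefore d⁸. Fluoride is a weak-field ligand. With weak-field ligands the CFSE gain from square planar is small, so a 3d d⁸ ion takes the sterically preferred tetrahedral geometry. → tetrahedral.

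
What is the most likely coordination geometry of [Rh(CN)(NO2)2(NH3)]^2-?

square planar

Summing ligand charges against the −2 overall charge gives an oxidation state of +1 for rhodium.
Group 9 minus oxidation state 1 gives a d⁸ configuration.
Coordination number: 4.
A 4d d⁸ ion has a large crystal-field splitting; square planar leaves the high-energy d_{x²−y²} orbital empty and maximises CFSE.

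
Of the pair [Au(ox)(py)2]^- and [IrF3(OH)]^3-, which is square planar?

[IrF3(OH)]^3-

For [Au(ox)(py)2]^-: Ligand charges: each oxalate is −2; pyridine is neutral. With an overall charge of −1 the gold centre must be in the +1 oxidation state. Au sits in group 11, so the d-electron count is 11 − 1 = 10. A d¹⁰ ion has no crystal-field stabilisation preference between square planar and tetrahedral, so four ligands adopt the sterically favoured tetrahedral geometry. → tetrahedral.
For [IrF3(OH)]^3-: Summing ligand charges against the −3 overall charge gives an oxidation state of +1 for iridium. Iridium is a group-9 element; Ir(I) is therefore d⁸. A 5d d⁸ ion has a large crystal-field splitting; square planar leaves the high-energy d_{x²−y²} orbital empty and maximises CFSE. → square planar.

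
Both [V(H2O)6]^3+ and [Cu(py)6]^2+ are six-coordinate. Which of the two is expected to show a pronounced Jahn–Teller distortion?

[V(H2O)6]^3+: Water is neutral; balancing the +3 overall charge requires V(III). Vanadium is a group-5 element; V(III) is therefore d². The d² configuration leaves the e_g set evenly filled (or empty) — no strong Jahn–Teller driving force.
[Cu(py)6]^2+: Ligand charges: pyridine is neutral. With an overall charge of +2 the copper centre must be in the +2 oxidation state. Copper is a group-11 element; Cu(II) is therefore d⁹. The t₂g⁶e_g³ configuration has an unevenly filled e_g set; the Jahn–Teller theorem predicts a tetragonal distortion (typically axial elongation) to lift the degeneracy.

[Cu(py)6]^2+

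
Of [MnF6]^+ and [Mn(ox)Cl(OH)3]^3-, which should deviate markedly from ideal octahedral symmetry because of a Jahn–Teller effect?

[MnF6]^+: Ligand charges: each fluoride is −1. With an overall charge of +1 the manganese centre must be in the +7 oxidation state. Group 7 minus oxidation state 7 gives a d⁰ configuration. The d⁰ configuration leaves the e_g set evenly filled (or empty) — no strong Jahn–Teller driving force.
[Mn(ox)Cl(OH)3]^3-: Ligand charges: each oxalate is −2; each chloride is −1; each hydroxide is −1. With an overall charge of −3 the manganese centre must be in the +3 oxidation state. Manganese is a group-7 element; Mn(III) is therefore d⁴. Chloride, hydroxide, and oxalate are weak-field ligands for a first-row metal, so the complex is high-spin. The t₂g³e_g¹ (high-spin) configuration has an unevenly filled e_g set; the Jahn–Teller theorem predicts a tetragonal distortion (typically axial elongation) to lift the degeneracy.

[Mn(ox)Cl(OH)3]^3-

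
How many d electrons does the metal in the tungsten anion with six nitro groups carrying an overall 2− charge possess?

d2

Each nitro (N-bound nitrite) is −1; balancing the −2 overall charge requires W(IV).
Group 6 minus oxidation state 4 gives a d² configuration.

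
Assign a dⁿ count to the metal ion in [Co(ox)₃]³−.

d6

Ligand charges: each oxalate is −2. With an overall charge of −3 the cobalt centre must be in the +3 oxidation state.
Group 9 minus oxidation state 3 gives a d⁶ configuration.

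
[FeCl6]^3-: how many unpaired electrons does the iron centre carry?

Each chloride is −1; balancing the −3 overall charge requires Fe(III).
Group 8 minus oxidation state 3 gives a d⁵ configuration.
The spin state decides the count: Chloride is a weak-field ligand for a first-row metal, so the complex is high-spin.
An octahedral high-spin d⁵ ion is t₂g³e_g², giving 5 unpaired electrons.

5 unpaired electrons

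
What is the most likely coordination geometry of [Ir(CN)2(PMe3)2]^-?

Ligand charges: each cyanide is −1; trimethylphosphine is neutral. With an overall charge of −1 the iridium centre must be in the +1 oxidation state.
Group 9 minus oxidation state 1 gives a d⁸ configuration.
Coordination number: 4.
A 5d d⁸ ion has a large crystal-field splitting; square planar leaves the high-energy d_{x²−y²} orbital empty and maximises CFSE.

square planar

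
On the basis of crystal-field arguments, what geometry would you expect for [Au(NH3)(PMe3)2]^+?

trigonal planar

Ligand charges: ammonia is neutral; trimethylphosphine is neutral. With an overall charge of +1 the gold centre must be in the +1 oxidation state.
Gold is a group-11 element; Au(I) is therefore d¹⁰.
With 3 monodentate ligands the coordination number is 3.
Three ligands around a d¹⁰ centre minimise repulsion in a trigonal-planar arrangement.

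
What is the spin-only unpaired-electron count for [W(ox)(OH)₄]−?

1

Each oxalate is −2; each hydroxide is −1; balancing the −1 overall charge requires W(V).
Tungsten is a group-6 element; W(V) is therefore d¹.
Counting donor atoms: 1×oxalate (bidentate) → 2 donors; 4×hydroxide (monodentate) → 4 donors. Coordination number = 6.
In an octahedral field the d¹ configuration is t₂g¹e_g⁰ (only one arrangement possible), giving 1 unpaired electron.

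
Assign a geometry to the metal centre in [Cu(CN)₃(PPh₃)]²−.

Summing ligand charges against the −2 overall charge gives an oxidation state of +1 for copper.
Copper is a group-11 element; Cu(I) is therefore d¹⁰.
With 4 monodentate ligands the coordination number is 4.
A d¹⁰ ion has no crystal-field stabilisation preference between square planar and tetrahedral, so four ligands adopt the sterically favoured tetrahedral geometry.

tetrahedral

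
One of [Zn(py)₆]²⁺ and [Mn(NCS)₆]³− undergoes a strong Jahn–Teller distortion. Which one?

[Zn(py)₆]²⁺: Summing ligand charges against the +2 overall charge gives an oxidation state of +2 for zinc. Zinc is a group-12 element; Zn(II) is therefore d¹⁰. The d¹⁰ configuration leaves the e_g set evenly filled (or empty) — no strong Jahn–Teller driving force.
[Mn(NCS)₆]³−: Each isothiocyanate is −1; balancing the −3 overall charge requires Mn(III). Manganese is a group-7 element; Mn(III) is therefore d⁴. Isothiocyanate is a weak-field ligand for a first-row metal, so the complex is high-spin. The t₂g³e_g¹ (high-spin) configuration has an unevenly filled e_g set; the Jahn–Teller theorem predicts a tetragonal distortion (typically axial elongation) to lift the degeneracy.

[Mn(NCS)₆]³−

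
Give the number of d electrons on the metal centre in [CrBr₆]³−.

d3

Each bromide is −1; balancing the −3 overall charge requires Cr(III).
Chromium is a group-6 element; Cr(III) is therefore d³.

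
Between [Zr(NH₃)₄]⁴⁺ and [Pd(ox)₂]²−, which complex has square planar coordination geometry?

[Pd(ox)₂]²−

For [Zr(NH₃)₄]⁴⁺: Ligand charges: ammonia is neutral. With an overall charge of +4 the zirconium centre must be in the +4 oxidation state. Group 4 minus oxidation state 4 gives a d⁰ configuration. A d⁰ ion has no crystal-field stabilisation preference between square planar and tetrahedral, so four ligands adopt the sterically favoured tetrahedral geometry. → tetrahedral.
For [Pd(ox)₂]²−: Ligand charges: each oxalate is −2. With an overall charge of −2 the palladium centre must be in the +2 oxidation state. Group 10 minus oxidation state 2 gives a d⁸ configuration. A 4d d⁸ ion has a large crystal-field splitting; square planar leaves the high-energy d_{x²−y²} orbital empty and maximises CFSE. → square planar.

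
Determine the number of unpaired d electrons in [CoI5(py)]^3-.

Ligand charges: each iodide is −1; pyridine is neutral. With an overall charge of −3 the cobalt centre must be in the +2 oxidation state.
Cobalt is a group-9 element; Co(II) is therefore d⁷.
The spin state decides the count: Iodide is a weak-field ligand for a first-row metal, so the complex is high-spin.
An octahedral high-spin d⁷ ion is t₂g⁵e_g², giving 3 unpaired electrons.

3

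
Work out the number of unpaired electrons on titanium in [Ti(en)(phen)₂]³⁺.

Ligand charges: ethylenediamine is neutral; 1,10-phenanthroline is neutral. With an overall charge of +3 the titanium centre must be in the +3 oxidation state.
Group 4 minus oxidation state 3 gives a d¹ configuration.
Counting donor atoms: 1×ethylenediamine (bidentate) → 2 donors; 2×1,10-phenanthroline (bidentate) → 4 donors. Coordination number = 6.
In an octahedral field the d¹ configuration is t₂g¹e_g⁰ (only one arrangement possible), giving 1 unpaired electron.

1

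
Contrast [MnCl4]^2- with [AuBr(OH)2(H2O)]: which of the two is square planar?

[AuBr(OH)2(H2O)]

For [MnCl4]^2-: Summing ligand charges against the −2 overall charge gives an oxidation state of +2 for manganese. Mn sits in group 7, so the d-electron count is 7 − 2 = 5. A high-spin d⁵ ion has zero CFSE in either geometry, so four ligands adopt the sterically favoured tetrahedral geometry. → tetrahedral.
For [AuBr(OH)2(H2O)]: Summing ligand charges against the 0 overall charge gives an oxidation state of +3 for gold. Au sits in group 11, so the d-electron count is 11 − 3 = 8. A 5d d⁸ ion has a large crystal-field splitting; square planar leaves the high-energy d_{x²−y²} orbital empty and maximises CFSE. → square planar.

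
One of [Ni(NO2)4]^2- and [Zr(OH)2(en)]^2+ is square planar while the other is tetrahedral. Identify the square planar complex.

For [Ni(NO2)4]^2-: Summing ligand charges against the −2 overall charge gives an oxidation state of +2 for nickel. Group 10 minus oxidation state 2 gives a d⁸ configuration. Nitro (N-bound nitrite) is a strong-field ligand (high in the spectrochemical series). A 3d d⁸ ion with strong-field ligands gains enough CFSE to favour square planar over tetrahedral. → square planar.
For [Zr(OH)2(en)]^2+: Each hydroxide is −1; ethylenediamine is neutral; balancing the +2 overall charge requires Zr(IV). Group 4 minus oxidation state 4 gives a d⁰ configuration. A d⁰ ion has no crystal-field stabilisation preference between square planar and tetrahedral, so four ligands adopt the sterically favoured tetrahedral geometry. → tetrahedral.

[Ni(NO2)4]^2-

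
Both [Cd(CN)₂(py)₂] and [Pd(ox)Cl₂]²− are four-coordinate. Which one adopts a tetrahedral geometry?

For [Cd(CN)₂(py)₂]: Ligand charges: each cyanide is −1; pyridine is neutral. With an overall charge of 0 the cadmium centre must be in the +2 oxidation state. Group 12 minus oxidation state 2 gives a d¹⁰ configuration. A d¹⁰ ion has no crystal-field stabilisation preference between square planar and tetrahedral, so four ligands adopt the sterically favoured tetrahedral geometry. → tetrahedral.
For [Pd(ox)Cl₂]²−: Summing ligand charges against the −2 overall charge gives an oxidation state of +2 for palladium. Palladium is a group-10 element; Pd(II) is therefore d⁸. A 4d d⁸ ion has a large crystal-field splitting; square planar leaves the high-energy d_{x²−y²} orbital empty and maximises CFSE. → square planar.

[Cd(CN)₂(py)₂]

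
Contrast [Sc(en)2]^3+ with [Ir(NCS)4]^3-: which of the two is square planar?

[Ir(NCS)4]^3-

For [Sc(en)2]^3+: Ethylenediamine is neutral; balancing the +3 overall charge requires Sc(III). Group 3 minus oxidation state 3 gives a d⁰ configuration. A d⁰ ion has no crystal-field stabilisation preference between square planar and tetrahedral, so four ligands adopt the sterically favoured tetrahedral geometry. → tetrahedral.
For [Ir(NCS)4]^3-: Ligand charges: each isothiocyanate is −1. With an overall charge of −3 the iridium centre must be in the +1 oxidation state. Iridium is a group-9 element; Ir(I) is therefore d⁸. A 5d d⁸ ion has a large crystal-field splitting; square planar leaves the high-energy d_{x²−y²} orbital empty and maximises CFSE. → square planar.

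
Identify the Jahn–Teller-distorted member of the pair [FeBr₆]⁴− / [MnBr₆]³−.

[FeBr₆]⁴−: Summing ligand charges against the −4 overall charge gives an oxidation state of +2 for iron. Group 8 minus oxidation state 2 gives a d⁶ configuration. Bromide is a weak-field ligand for a first-row metal, so the complex is high-spin. The d⁶ configuration leaves the e_g set evenly filled (or empty) — no strong Jahn–Teller driving force.
[MnBr₆]³−: Ligand charges: each bromide is −1. With an overall charge of −3 the manganese centre must be in the +3 oxidation state. Mn sits in group 7, so the d-electron count is 7 − 3 = 4. Bromide is a weak-field ligand for a first-row metal, so the complex is high-spin. The t₂g³e_g¹ (high-spin) configuration has an unevenly filled e_g set; the Jahn–Teller theorem predicts a tetragonal distortion (typically axial elongation) to lift the degeneracy.

[MnBr₆]³−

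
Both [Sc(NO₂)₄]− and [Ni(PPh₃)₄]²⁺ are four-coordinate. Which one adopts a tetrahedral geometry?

[Sc(NO₂)₄]−

For [Sc(NO₂)₄]−: Summing ligand charges against the −1 overall charge gives an oxidation state of +3 for scandium. Group 3 minus oxidation state 3 gives a d⁰ configuration. A d⁰ ion has no crystal-field stabilisation preference between square planar and tetrahedral, so four ligands adopt the sterically favoured tetrahedral geometry. → tetrahedral.
For [Ni(PPh₃)₄]²⁺: Triphenylphosphine is neutral; balancing the +2 overall charge requires Ni(II). Nickel is a group-10 element; Ni(II) is therefore d⁸. Triphenylphosphine is a strong-field ligand (high in the spectrochemical series). A 3d d⁸ ion with strong-field ligands gains enough CFSE to favour square planar over tetrahedral. → square planar.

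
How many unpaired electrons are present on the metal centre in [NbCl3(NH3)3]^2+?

Ligand charges: each chloride is −1; ammonia is neutral. With an overall charge of +2 the niobium centre must be in the +5 oxidation state.
Niobium is a group-5 element; Nb(V) is therefore d⁰.
In an octahedral field the d⁰ configuration is t₂g⁰e_g⁰, giving 0 unpaired electrons.

0 unpaired electrons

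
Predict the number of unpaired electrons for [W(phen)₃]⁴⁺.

1,10-phenanthroline is neutral; balancing the +4 overall charge requires W(IV).
Tungsten is a group-6 element; W(IV) is therefore d².
Counting donor atoms: 3×1,10-phenanthroline (bidentate) → 6 donors. Coordination number = 6.
In an octahedral field the d² configuration is t₂g²e_g⁰ (only one arrangement possible), giving 2 unpaired electrons.

2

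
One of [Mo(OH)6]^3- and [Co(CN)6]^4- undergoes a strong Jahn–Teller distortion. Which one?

[Co(CN)6]^4-

[Mo(OH)6]^3-: Summing ligand charges against the −3 overall charge gives an oxidation state of +3 for molybdenum. Group 6 minus oxidation state 3 gives a d³ configuration. The d³ configuration leaves the e_g set evenly filled (or empty) — no strong Jahn–Teller driving force.
[Co(CN)6]^4-: Each cyanide is −1; balancing the −4 overall charge requires Co(II). Group 9 minus oxidation state 2 gives a d⁷ configuration. Cyanide is a strong-field ligand (high in the spectrochemical series) for a first-row metal, so the complex is low-spin. The t₂g⁶e_g¹ (low-spin) configuration has an unevenly filled e_g set; the Jahn–Teller theorem predicts a tetragonal distortion (typically axial elongation) to lift the degeneracy.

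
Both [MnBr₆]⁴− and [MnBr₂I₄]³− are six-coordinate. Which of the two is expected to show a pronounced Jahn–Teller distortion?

[MnBr₂I₄]³−

[MnBr₆]⁴−: Ligand charges: each bromide is −1. With an overall charge of −4 the manganese centre must be in the +2 oxidation state. Group 7 minus oxidation state 2 gives a d⁵ configuration. Bromide is a weak-field ligand for a first-row metal, so the complex is high-spin. The d⁵ configuration leaves the e_g set evenly filled (or empty) — no strong Jahn–Teller driving force.
[MnBr₂I₄]³−: Ligand charges: each bromide is −1; each iodide is −1. With an overall charge of −3 the manganese centre must be in the +3 oxidation state. Mn sits in group 7, so the d-electron count is 7 − 3 = 4. Bromide and iodide are weak-field ligands for a first-row metal, so the complex is high-spin. The t₂g³e_g¹ (high-spin) configuration has an unevenly filled e_g set; the Jahn–Teller theorem predicts a tetragonal distortion (typically axial elongation) to lift the degeneracy.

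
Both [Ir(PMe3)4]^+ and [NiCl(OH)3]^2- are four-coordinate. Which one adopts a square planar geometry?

[Ir(PMe3)4]^+

For [Ir(PMe3)4]^+: Ligand charges: trimethylphosphine is neutral. With an overall charge of +1 the iridium centre must be in the +1 oxidation state. Iridium is a group-9 element; Ir(I) is therefore d⁸. A 5d d⁸ ion has a large crystal-field splitting; square planar leaves the high-energy d_{x²−y²} orbital empty and maximises CFSE. → square planar.
For [NiCl(OH)3]^2-: Each chloride is −1; each hydroxide is −1; balancing the −2 overall charge requires Ni(II). Ni sits in group 10, so the d-electron count is 10 − 2 = 8. Chloride and hydroxide are weak-field ligands. With weak-field ligands the CFSE gain from square planar is small, so a 3d d⁸ ion takes the sterically preferred tetrahedral geometry. → tetrahedral.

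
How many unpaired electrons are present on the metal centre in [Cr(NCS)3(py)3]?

Ligand charges: each isothiocyanate is −1; pyridine is neutral. With an overall charge of 0 the chromium centre must be in the +3 oxidation state.
Group 6 minus oxidation state 3 gives a d³ configuration.
In an octahedral field the d³ configuration is t₂g³e_g⁰ (only one arrangement possible), giving 3 unpaired electrons.

3 unpaired electrons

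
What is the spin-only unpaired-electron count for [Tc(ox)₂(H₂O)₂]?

Each oxalate is −2; water is neutral; balancing the 0 overall charge requires Tc(IV).
Group 7 minus oxidation state 4 gives a d³ configuration.
Counting donor atoms: 2×oxalate (bidentate) → 4 donors; 2×water (monodentate) → 2 donors. Coordination number = 6.
In an octahedral field the d³ configuration is t₂g³e_g⁰ (only one arrangement possible), giving 3 unpaired electrons.

3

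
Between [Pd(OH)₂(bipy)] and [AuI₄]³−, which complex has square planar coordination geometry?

For [Pd(OH)₂(bipy)]: Each hydroxide is −1; 2,2′-bipyridine is neutral; balancing the 0 overall charge requires Pd(II). Palladium is a group-10 element; Pd(II) is therefore d⁸. A 4d d⁸ ion has a large crystal-field splitting; square planar leaves the high-energy d_{x²−y²} orbital empty and maximises CFSE. → square planar.
For [AuI₄]³−: Summing ligand charges against the −3 overall charge gives an oxidation state of +1 for gold. Gold is a group-11 element; Au(I) is therefore d¹⁰. A d¹⁰ ion has no crystal-field stabilisation preference between square planar and tetrahedral, so four ligands adopt the sterically favoured tetrahedral geometry. → tetrahedral.

[Pd(OH)₂(bipy)]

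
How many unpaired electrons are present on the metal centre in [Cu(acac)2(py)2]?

Ligand charges: each acetylacetonate is −1; pyridine is neutral. With an overall charge of 0 the copper centre must be in the +2 oxidation state.
Group 11 minus oxidation state 2 gives a d⁹ configuration.
Counting donor atoms: 2×acetylacetonate (bidentate) → 4 donors; 2×pyridine (monodentate) → 2 donors. Coordination number = 6.
In an octahedral field the d⁹ configuration is t₂g⁶e_g³ (only one arrangement possible), giving 1 unpaired electron.

1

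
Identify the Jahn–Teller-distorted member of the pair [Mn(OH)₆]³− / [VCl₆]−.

[Mn(OH)₆]³−: Ligand charges: each hydroxide is −1. With an overall charge of −3 the manganese centre must be in the +3 oxidation state. Manganese is a group-7 element; Mn(III) is therefore d⁴. Hydroxide is a weak-field ligand for a first-row metal, so the complex is high-spin. The t₂g³e_g¹ (high-spin) configuration has an unevenly filled e_g set; the Jahn–Teller theorem predicts a tetragonal distortion (typically axial elongation) to lift the degeneracy.
[VCl₆]−: Summing ligand charges against the −1 overall charge gives an oxidation state of +5 for vanadium. V sits in group 5, so the d-electron count is 5 − 5 = 0. The d⁰ configuration leaves the e_g set evenly filled (or empty) — no strong Jahn–Teller driving force.

[Mn(OH)₆]³−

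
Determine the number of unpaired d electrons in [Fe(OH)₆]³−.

Summing ligand charges against the −3 overall charge gives an oxidation state of +3 for iron.
Iron is a group-8 element; Fe(III) is therefore d⁵.
The spin state decides the count: Hydroxide is a weak-field ligand for a first-row metal, so the complex is high-spin.
An octahedral high-spin d⁵ ion is t₂g³e_g², giving 5 unpaired electrons.

5 unpaired electrons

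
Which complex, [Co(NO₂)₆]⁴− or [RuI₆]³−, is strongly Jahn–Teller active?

[Co(NO₂)₆]⁴−: Each nitro (N-bound nitrite) is −1; balancing the −4 overall charge requires Co(II). Co sits in group 9, so the d-electron count is 9 − 2 = 7. Nitro (N-bound nitrite) is a strong-field ligand (high in the spectrochemical series) for a first-row metal, so the complex is low-spin. The t₂g⁶e_g¹ (low-spin) configuration has an unevenly filled e_g set; the Jahn–Teller theorem predicts a tetragonal distortion (typically axial elongation) to lift the degeneracy.
[RuI₆]³−: Summing ligand charges against the −3 overall charge gives an oxidation state of +3 for ruthenium. Ru sits in group 8, so the d-electron count is 8 − 3 = 5. A 4d ion has a large Δₒ and is invariably low-spin. The d⁵ configuration leaves the e_g set evenly filled (or empty) — no strong Jahn–Teller driving force.

[Co(NO₂)₆]⁴−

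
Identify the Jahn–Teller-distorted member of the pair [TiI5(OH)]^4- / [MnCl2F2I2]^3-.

[MnCl2F2I2]^3-

[TiI5(OH)]^4-: Each iodide is −1; each hydroxide is −1; balancing the −4 overall charge requires Ti(II). Group 4 minus oxidation state 2 gives a d² configuration. The d² configuration leaves the e_g set evenly filled (or empty) — no strong Jahn–Teller driving force.
[MnCl2F2I2]^3-: Summing ligand charges against the −3 overall charge gives an oxidation state of +3 for manganese. Mn sits in group 7, so the d-electron count is 7 − 3 = 4. Chloride, fluoride, and iodide are weak-field ligands for a first-row metal, so the complex is high-spin. The t₂g³e_g¹ (high-spin) configuration has an unevenly filled e_g set; the Jahn–Teller theorem predicts a tetragonal distortion (typically axial elongation) to lift the degeneracy.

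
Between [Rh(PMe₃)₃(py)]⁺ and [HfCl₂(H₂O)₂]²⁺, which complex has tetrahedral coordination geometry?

[HfCl₂(H₂O)₂]²⁺

For [Rh(PMe₃)₃(py)]⁺: Summing ligand charges against the +1 overall charge gives an oxidation state of +1 for rhodium. Group 9 minus oxidation state 1 gives a d⁸ configuration. A 4d d⁸ ion has a large crystal-field splitting; square planar leaves the high-energy d_{x²−y²} orbital empty and maximises CFSE. → square planar.
For [HfCl₂(H₂O)₂]²⁺: Each chloride is −1; water is neutral; balancing the +2 overall charge requires Hf(IV). Hafnium is a group-4 element; Hf(IV) is therefore d⁰. A d⁰ ion has no crystal-field stabilisation preference between square planar and tetrahedral, so four ligands adopt the sterically favoured tetrahedral geometry. → tetrahedral.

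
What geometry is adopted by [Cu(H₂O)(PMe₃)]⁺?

Water is neutral; trimethylphosphine is neutral; balancing the +1 overall charge requires Cu(I).
Copper is a group-11 element; Cu(I) is therefore d¹⁰.
Coordination number: 2.
A d¹⁰ ion with only two ligands adopts a linear arrangement (sp hybridisation; no CFSE preference).

linear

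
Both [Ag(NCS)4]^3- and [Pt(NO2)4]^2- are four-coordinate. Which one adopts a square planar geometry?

For [Ag(NCS)4]^3-: Summing ligand charges against the −3 overall charge gives an oxidation state of +1 for silver. Group 11 minus oxidation state 1 gives a d¹⁰ configuration. A d¹⁰ ion has no crystal-field stabilisation preference between square planar and tetrahedral, so four ligands adopt the sterically favoured tetrahedral geometry. → tetrahedral.
For [Pt(NO2)4]^2-: Each nitro (N-bound nitrite) is −1; balancing the −2 overall charge requires Pt(II). Platinum is a group-10 element; Pt(II) is therefore d⁸. A 5d d⁸ ion has a large crystal-field splitting; square planar leaves the high-energy d_{x²−y²} orbital empty and maximises CFSE. → square planar.

[Pt(NO2)4]^2-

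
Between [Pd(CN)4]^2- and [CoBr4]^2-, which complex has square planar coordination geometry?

For [Pd(CN)4]^2-: Ligand charges: each cyanide is −1. With an overall charge of −2 the palladium centre must be in the +2 oxidation state. Pd sits in group 10, so the d-electron count is 10 − 2 = 8. A 4d d⁸ ion has a large crystal-field splitting; square planar leaves the high-energy d_{x²−y²} orbital empty and maximises CFSE. → square planar.
For [CoBr4]^2-: Ligand charges: each bromide is −1. With an overall charge of −2 the cobalt centre must be in the +2 oxidation state. Group 9 minus oxidation state 2 gives a d⁷ configuration. For a high-spin 3d d⁷ ion with weak-field ligands the small Δₜ gives little square-planar CFSE advantage, so four ligands adopt the sterically favoured tetrahedral geometry. → tetrahedral.

[Pd(CN)4]^2-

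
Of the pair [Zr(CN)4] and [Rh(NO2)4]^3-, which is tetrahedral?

[Zr(CN)4]

For [Zr(CN)4]: Each cyanide is −1; balancing the 0 overall charge requires Zr(IV). Group 4 minus oxidation state 4 gives a d⁰ configuration. A d⁰ ion has no crystal-field stabilisation preference between square planar and tetrahedral, so four ligands adopt the sterically favoured tetrahedral geometry. → tetrahedral.
For [Rh(NO2)4]^3-: Ligand charges: each nitro (N-bound nitrite) is −1. With an overall charge of −3 the rhodium centre must be in the +1 oxidation state. Rhodium is a group-9 element; Rh(I) is therefore d⁸. A 4d d⁸ ion has a large crystal-field splitting; square planar leaves the high-energy d_{x²−y²} orbital empty and maximises CFSE. → square planar.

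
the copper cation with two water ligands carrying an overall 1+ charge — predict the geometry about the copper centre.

linear

Summing ligand charges against the +1 overall charge gives an oxidation state of +1 for copper.
Group 11 minus oxidation state 1 gives a d¹⁰ configuration.
With 2 monodentate ligands the coordination number is 2.
A d¹⁰ ion with only two ligands adopts a linear arrangement (sp hybridisation; no CFSE preference).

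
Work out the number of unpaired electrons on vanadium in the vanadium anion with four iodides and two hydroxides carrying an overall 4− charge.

3 unpaired electrons

Summing ligand charges against the −4 overall charge gives an oxidation state of +2 for vanadium.
Vanadium is a group-5 element; V(II) is therefore d³.
In an octahedral field the d³ configuration is t₂g³e_g⁰ (only one arrangement possible), giving 3 unpaired electrons.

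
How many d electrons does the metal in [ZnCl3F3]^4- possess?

Summing ligand charges against the −4 overall charge gives an oxidation state of +2 for zinc.
Zinc is a group-12 element; Zn(II) is therefore d¹⁰.

d10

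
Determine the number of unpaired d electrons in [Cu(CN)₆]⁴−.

Ligand charges: each cyanide is −1. With an overall charge of −4 the copper centre must be in the +2 oxidation state.
Group 11 minus oxidation state 2 gives a d⁹ configuration.
In an octahedral field the d⁹ configuration is t₂g⁶e_g³ (only one arrangement possible), giving 1 unpaired electron.

1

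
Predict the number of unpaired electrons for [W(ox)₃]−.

Summing ligand charges against the −1 overall charge gives an oxidation state of +5 for tungsten.
Group 6 minus oxidation state 5 gives a d¹ configuration.
Counting donor atoms: 3×oxalate (bidentate) → 6 donors. Coordination number = 6.
In an octahedral field the d¹ configuration is t₂g¹e_g⁰ (only one arrangement possible), giving 1 unpaired electron.

1 unpaired electron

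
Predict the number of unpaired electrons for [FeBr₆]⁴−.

Each bromide is −1; balancing the −4 overall charge requires Fe(II).
Fe sits in group 8, so the d-electron count is 8 − 2 = 6.
The spin state decides the count: Bromide is a weak-field ligand for a first-row metal, so the complex is high-spin.
An octahedral high-spin d⁶ ion is t₂g⁴e_g², giving 4 unpaired electrons.

4 unpaired electrons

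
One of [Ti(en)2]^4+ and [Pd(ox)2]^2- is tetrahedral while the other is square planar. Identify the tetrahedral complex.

For [Ti(en)2]^4+: Ethylenediamine is neutral; balancing the +4 overall charge requires Ti(IV). Ti sits in group 4, so the d-electron count is 4 − 4 = 0. A d⁰ ion has no crystal-field stabilisation preference between square planar and tetrahedral, so four ligands adopt the sterically favoured tetrahedral geometry. → tetrahedral.
For [Pd(ox)2]^2-: Summing ligand charges against the −2 overall charge gives an oxidation state of +2 for palladium. Palladium is a group-10 element; Pd(II) is therefore d⁸. A 4d d⁸ ion has a large crystal-field splitting; square planar leaves the high-energy d_{x²−y²} orbital empty and maximises CFSE. → square planar.

[Ti(en)2]^4+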